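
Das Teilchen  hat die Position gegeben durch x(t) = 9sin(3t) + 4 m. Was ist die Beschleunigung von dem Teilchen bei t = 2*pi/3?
Wir müssen unsere Gleichung für die Position x(t) = 9·sin(3·t) + 4 2-mal ableiten. Mit d/dt von x(t) finden wir v(t) = 27·cos(3·t). Mit d/dt von v(t) finden wir a(t) = -81·sin(3·t). Aus der Gleichung für die Beschleunigung a(t) = -81·sin(3·t), setzen wir t = 2*pi/3 ein und erhalten a = 0.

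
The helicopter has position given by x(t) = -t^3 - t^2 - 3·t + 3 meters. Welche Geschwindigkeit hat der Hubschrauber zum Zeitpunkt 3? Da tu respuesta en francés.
Pour résoudre ceci, nous devons prendre 1 dérivée de notre équation de la position x(t) = -t^3 - t^2 - 3·t + 3. La dérivée de la position donne la vitesse: v(t) = -3·t^2 - 2·t - 3. Nous avons la vitesse v(t) = -3·t^2 - 2·t - 3. En substituant t = 3: v(3) = -36.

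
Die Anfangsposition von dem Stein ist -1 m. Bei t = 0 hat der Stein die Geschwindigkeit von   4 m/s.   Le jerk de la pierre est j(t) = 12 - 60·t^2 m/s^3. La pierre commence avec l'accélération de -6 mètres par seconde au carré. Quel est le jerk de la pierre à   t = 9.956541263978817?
En utilisant j(t) = 12 - 60·t^2 et en substituant t = 9.956541263978817, nous trouvons j = -5935.96283647877.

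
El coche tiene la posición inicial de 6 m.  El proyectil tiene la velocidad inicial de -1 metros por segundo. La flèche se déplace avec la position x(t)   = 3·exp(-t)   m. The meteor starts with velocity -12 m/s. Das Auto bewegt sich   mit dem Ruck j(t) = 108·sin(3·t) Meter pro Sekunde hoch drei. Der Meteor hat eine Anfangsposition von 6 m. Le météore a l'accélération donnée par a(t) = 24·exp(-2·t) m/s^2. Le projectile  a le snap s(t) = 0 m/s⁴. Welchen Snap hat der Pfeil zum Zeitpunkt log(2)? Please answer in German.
Um dies zu lösen, müssen wir 4 Ableitungen unserer Gleichung für die Position x(t) = 3·exp(-t) nehmen. Mit d/dt von x(t) finden wir v(t) = -3·exp(-t). Die Ableitung von der Geschwindigkeit ergibt die Beschleunigung: a(t) = 3·exp(-t). Durch Ableiten von der Beschleunigung erhalten wir den Ruck: j(t) = -3·exp(-t). Die Ableitung von dem Ruck ergibt den Snap: s(t) = 3·exp(-t). Wir haben den Snap s(t) = 3·exp(-t). Durch Einsetzen von t = log(2): s(log(2)) = 3/2.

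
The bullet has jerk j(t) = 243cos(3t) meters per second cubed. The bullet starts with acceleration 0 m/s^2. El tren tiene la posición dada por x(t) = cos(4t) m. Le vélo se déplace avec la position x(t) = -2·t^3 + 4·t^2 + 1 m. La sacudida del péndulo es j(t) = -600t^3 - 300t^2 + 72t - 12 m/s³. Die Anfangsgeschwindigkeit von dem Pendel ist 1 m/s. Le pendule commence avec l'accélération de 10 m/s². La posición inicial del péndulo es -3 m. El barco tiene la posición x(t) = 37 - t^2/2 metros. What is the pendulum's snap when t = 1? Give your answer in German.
Um dies zu lösen, müssen wir 1 Ableitung unserer Gleichung für den Ruck j(t) = -600·t^3 - 300·t^2 + 72·t - 12 nehmen. Durch Ableiten von dem Ruck erhalten wir den Snap: s(t) = -1800·t^2 - 600·t + 72. Mit s(t) = -1800·t^2 - 600·t + 72 und Einsetzen von t = 1, finden wir s = -2328.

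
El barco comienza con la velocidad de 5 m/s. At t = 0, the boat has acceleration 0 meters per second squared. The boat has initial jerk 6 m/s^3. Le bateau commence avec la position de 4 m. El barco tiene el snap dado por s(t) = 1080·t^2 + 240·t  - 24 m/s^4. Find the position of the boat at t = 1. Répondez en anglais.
To find the answer, we compute 4 integrals of s(t) = 1080·t^2 + 240·t - 24. Integrating snap and using the initial condition j(0) = 6, we get j(t) = 360·t^3 + 120·t^2 - 24·t + 6. Taking ∫j(t)dt and applying a(0) = 0, we find a(t) = 2·t·(45·t^3 + 20·t^2 - 6·t + 3). Taking ∫a(t)dt and applying v(0) = 5, we find v(t) = 18·t^5 + 10·t^4 - 4·t^3 + 3·t^2 + 5. Taking ∫v(t)dt and applying x(0) = 4, we find x(t) = 3·t^6 + 2·t^5 - t^4 + t^3 + 5·t + 4. Using x(t) = 3·t^6 + 2·t^5 - t^4 + t^3 + 5·t + 4 and substituting t = 1, we find x = 14.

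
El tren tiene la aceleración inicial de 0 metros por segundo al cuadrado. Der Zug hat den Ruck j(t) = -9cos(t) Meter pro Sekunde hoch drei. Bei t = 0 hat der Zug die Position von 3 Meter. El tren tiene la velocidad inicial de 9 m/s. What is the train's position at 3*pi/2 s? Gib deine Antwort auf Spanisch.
Partiendo de la sacudida j(t) = -9·cos(t), tomamos 3 integrales. Integrando la sacudida y usando la condición inicial a(0) = 0, obtenemos a(t) = -9·sin(t). La integral de la aceleración, con v(0) = 9, da la velocidad: v(t) = 9·cos(t). Tomando ∫v(t)dt y aplicando x(0) = 3, encontramos x(t) = 9·sin(t) + 3. Usando x(t) = 9·sin(t) + 3 y sustituyendo t = 3*pi/2, encontramos x = -6.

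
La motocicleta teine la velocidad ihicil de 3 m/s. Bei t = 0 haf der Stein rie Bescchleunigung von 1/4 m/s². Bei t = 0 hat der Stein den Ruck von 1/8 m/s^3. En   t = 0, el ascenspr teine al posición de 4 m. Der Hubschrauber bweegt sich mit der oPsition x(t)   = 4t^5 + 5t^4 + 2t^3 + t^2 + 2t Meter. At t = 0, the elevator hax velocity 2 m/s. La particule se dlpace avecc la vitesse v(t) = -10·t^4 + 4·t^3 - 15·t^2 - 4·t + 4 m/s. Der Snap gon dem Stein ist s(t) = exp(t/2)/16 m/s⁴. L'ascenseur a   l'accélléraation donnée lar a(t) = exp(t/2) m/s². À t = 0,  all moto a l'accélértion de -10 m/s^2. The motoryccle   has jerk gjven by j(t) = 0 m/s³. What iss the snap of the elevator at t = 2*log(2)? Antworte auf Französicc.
Pour résoudre ceci, nous devons prendre 2 dérivées de notre équation de l'accélération a(t) = exp(t/2). En dérivant l'accélération, nous obtenons le jerk: j(t) = exp(t/2)/2. En prenant d/dt de j(t), nous trouvons s(t) = exp(t/2)/4. De l'équation du snap s(t) = exp(t/2)/4, nous substituons t = 2*log(2) pour obtenir s = 1/2.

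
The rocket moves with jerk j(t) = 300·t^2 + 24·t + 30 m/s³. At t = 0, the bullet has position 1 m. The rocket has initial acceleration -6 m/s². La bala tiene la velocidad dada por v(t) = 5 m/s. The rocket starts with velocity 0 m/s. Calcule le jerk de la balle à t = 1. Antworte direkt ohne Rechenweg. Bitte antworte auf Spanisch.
j(1) = 0.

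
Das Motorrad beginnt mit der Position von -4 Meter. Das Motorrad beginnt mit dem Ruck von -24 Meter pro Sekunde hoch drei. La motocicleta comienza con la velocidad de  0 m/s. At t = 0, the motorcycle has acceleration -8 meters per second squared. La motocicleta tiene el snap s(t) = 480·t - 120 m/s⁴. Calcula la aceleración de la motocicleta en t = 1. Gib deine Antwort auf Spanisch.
Partiendo del snap s(t) = 480·t - 120, tomamos 2 antiderivadas. La antiderivada del snap, con j(0) = -24, da la sacudida: j(t) = 240·t^2 - 120·t - 24. La antiderivada de la sacudida es la aceleración. Usando a(0) = -8, obtenemos a(t) = 80·t^3 - 60·t^2 - 24·t - 8. De la ecuación de la aceleración a(t) = 80·t^3 - 60·t^2 - 24·t - 8, sustituimos t = 1 para obtener a = -12.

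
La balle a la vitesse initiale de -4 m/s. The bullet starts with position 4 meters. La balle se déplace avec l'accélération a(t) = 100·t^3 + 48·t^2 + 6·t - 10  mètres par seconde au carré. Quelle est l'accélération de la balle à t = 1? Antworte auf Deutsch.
Mit a(t) = 100·t^3 + 48·t^2 + 6·t - 10 und Einsetzen von t = 1, finden wir a = 144.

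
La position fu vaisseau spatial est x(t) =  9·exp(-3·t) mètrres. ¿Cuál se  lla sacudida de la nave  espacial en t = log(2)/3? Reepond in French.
Nous devons dériver notre équation de la position x(t) = 9·exp(-3·t) 3 fois. En prenant d/dt de x(t), nous trouvons v(t) = -27·exp(-3·t). La dérivée de la vitesse donne l'accélération: a(t) = 81·exp(-3·t). En dérivant l'accélération, nous obtenons le jerk: j(t) = -243·exp(-3·t). En utilisant j(t) = -243·exp(-3·t) et en substituant t = log(2)/3, nous trouvons j = -243/2.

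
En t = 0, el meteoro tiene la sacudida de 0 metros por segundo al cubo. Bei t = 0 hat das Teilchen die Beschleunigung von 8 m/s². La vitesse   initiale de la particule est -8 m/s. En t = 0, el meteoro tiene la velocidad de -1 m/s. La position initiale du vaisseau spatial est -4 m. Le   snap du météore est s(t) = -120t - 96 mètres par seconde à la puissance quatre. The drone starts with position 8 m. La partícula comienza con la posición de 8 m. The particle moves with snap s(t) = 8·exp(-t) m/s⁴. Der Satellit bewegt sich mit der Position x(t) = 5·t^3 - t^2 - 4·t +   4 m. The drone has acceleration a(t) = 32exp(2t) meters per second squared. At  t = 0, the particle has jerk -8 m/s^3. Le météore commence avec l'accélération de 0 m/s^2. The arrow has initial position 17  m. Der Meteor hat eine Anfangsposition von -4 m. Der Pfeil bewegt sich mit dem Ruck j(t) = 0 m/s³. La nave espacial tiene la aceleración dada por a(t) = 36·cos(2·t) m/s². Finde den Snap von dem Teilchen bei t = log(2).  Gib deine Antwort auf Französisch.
Nous avons le snap s(t) = 8·exp(-t). En substituant t = log(2): s(log(2)) = 4.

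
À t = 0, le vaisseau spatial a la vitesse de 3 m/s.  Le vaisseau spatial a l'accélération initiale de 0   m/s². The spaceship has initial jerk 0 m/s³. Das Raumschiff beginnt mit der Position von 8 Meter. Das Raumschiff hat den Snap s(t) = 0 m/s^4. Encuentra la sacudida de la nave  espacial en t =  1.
Partiendo del snap s(t) = 0, tomamos 1 integral. Tomando ∫s(t)dt y aplicando j(0) = 0, encontramos j(t) = 0. Usando j(t) = 0 y sustituyendo t = 1, encontramos j = 0.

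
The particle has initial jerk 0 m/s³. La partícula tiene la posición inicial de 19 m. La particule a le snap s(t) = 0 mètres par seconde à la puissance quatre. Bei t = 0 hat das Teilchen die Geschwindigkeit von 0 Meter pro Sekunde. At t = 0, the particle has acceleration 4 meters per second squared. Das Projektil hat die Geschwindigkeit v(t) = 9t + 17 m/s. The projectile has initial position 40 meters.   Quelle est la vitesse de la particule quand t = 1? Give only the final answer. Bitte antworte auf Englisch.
The velocity at t = 1 is v = 4.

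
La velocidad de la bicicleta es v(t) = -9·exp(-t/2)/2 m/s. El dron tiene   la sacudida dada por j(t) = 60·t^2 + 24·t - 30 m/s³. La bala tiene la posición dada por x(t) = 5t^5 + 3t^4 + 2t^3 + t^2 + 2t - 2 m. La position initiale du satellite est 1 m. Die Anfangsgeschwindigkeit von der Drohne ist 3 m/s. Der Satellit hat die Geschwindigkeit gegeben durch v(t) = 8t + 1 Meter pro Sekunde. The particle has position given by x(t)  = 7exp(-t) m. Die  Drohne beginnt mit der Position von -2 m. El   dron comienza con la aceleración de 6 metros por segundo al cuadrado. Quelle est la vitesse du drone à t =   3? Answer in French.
En partant du jerk j(t) = 60·t^2 + 24·t - 30, nous prenons 2 intégrales. L'intégrale du jerk est l'accélération. En utilisant a(0) = 6, nous obtenons a(t) = 20·t^3 + 12·t^2 - 30·t + 6. L'intégrale de l'accélération est la vitesse. En utilisant v(0) = 3, nous obtenons v(t) = 5·t^4 + 4·t^3 - 15·t^2 + 6·t + 3. Nous avons la vitesse v(t) = 5·t^4 + 4·t^3 - 15·t^2 + 6·t + 3. En substituant t = 3: v(3) = 399.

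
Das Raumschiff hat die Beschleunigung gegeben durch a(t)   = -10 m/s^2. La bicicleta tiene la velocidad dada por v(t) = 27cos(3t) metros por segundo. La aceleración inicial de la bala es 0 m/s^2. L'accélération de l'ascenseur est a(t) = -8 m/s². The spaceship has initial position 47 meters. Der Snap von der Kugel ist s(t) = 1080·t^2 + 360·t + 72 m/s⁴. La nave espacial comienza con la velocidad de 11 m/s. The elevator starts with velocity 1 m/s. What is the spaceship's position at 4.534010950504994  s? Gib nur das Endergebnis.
The answer is -5.91215604094106.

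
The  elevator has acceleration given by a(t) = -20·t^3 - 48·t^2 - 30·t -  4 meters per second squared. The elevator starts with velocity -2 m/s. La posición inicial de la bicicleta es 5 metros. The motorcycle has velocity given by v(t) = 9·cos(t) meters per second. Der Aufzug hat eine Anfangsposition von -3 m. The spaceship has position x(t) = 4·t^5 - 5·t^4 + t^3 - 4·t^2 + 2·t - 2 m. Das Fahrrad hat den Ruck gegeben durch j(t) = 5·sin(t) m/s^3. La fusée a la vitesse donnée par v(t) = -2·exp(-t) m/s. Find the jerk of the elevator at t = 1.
We must differentiate our acceleration equation a(t) = -20·t^3 - 48·t^2 - 30·t - 4 1 time. The derivative of acceleration gives jerk: j(t) = -60·t^2 - 96·t - 30. We have jerk j(t) = -60·t^2 - 96·t - 30. Substituting t = 1: j(1) = -186.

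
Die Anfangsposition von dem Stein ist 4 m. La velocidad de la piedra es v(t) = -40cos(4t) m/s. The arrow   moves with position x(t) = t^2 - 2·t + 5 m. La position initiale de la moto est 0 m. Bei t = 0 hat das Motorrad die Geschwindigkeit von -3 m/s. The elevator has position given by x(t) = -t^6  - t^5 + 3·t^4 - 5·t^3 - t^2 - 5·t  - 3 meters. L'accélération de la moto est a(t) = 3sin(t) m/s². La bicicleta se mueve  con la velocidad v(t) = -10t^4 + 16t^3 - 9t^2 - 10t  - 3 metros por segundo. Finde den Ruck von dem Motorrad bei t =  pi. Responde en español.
Para resolver esto, necesitamos tomar 1 derivada de nuestra ecuación de la aceleración a(t) = 3·sin(t). Derivando la aceleración, obtenemos la sacudida: j(t) = 3·cos(t). Tenemos la sacudida j(t) = 3·cos(t). Sustituyendo t = pi: j(pi) = -3.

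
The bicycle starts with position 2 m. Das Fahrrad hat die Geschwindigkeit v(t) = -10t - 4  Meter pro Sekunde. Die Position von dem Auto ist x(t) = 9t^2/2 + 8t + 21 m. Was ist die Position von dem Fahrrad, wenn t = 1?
Ausgehend von der Geschwindigkeit v(t) = -10·t - 4, nehmen wir 1 Integral. Mit ∫v(t)dt und Anwendung von x(0) = 2, finden wir x(t) = -5·t^2 - 4·t + 2. Mit x(t) = -5·t^2 - 4·t + 2 und Einsetzen von t = 1, finden wir x = -7.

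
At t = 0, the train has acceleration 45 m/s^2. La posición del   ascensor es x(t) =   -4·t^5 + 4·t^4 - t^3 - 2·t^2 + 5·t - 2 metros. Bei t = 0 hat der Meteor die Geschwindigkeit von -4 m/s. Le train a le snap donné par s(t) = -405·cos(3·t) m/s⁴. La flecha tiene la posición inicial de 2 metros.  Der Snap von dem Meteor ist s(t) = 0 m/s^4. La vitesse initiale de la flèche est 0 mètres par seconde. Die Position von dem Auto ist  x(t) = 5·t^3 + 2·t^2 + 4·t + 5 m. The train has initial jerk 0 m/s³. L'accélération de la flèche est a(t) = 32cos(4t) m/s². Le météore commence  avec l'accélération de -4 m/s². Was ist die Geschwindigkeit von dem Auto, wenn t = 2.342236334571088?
Wir müssen unsere Gleichung für die Position x(t) = 5·t^3 + 2·t^2 + 4·t + 5 1-mal ableiten. Die Ableitung von der Position ergibt die Geschwindigkeit: v(t) = 15·t^2 + 4·t + 4. Mit v(t) = 15·t^2 + 4·t + 4 und Einsetzen von t = 2.342236334571088, finden wir v = 95.6600110430594.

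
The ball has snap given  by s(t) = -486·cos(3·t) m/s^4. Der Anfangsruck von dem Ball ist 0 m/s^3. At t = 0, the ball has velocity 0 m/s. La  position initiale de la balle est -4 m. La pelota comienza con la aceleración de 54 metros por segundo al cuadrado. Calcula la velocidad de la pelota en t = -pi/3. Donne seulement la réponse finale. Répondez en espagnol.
La respuesta es 0.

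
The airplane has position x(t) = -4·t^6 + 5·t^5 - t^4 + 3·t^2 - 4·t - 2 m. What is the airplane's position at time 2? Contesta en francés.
De l'équation de la position x(t) = -4·t^6 + 5·t^5 - t^4 + 3·t^2 - 4·t - 2, nous substituons t = 2 pour obtenir x = -110.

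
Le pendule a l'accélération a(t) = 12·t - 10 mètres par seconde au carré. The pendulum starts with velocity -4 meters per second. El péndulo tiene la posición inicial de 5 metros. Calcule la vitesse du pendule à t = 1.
Nous devons trouver la primitive de notre équation de l'accélération a(t) = 12·t - 10 1 fois. La primitive de l'accélération est la vitesse. En utilisant v(0) = -4, nous obtenons v(t) = 6·t^2 - 10·t - 4. Nous avons la vitesse v(t) = 6·t^2 - 10·t - 4. En substituant t = 1: v(1) = -8.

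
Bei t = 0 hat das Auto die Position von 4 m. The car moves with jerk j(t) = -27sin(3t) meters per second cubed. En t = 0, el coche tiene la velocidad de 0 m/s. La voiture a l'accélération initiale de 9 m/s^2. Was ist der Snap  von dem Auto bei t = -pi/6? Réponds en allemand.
Um dies zu lösen, müssen wir 1 Ableitung unserer Gleichung für den Ruck j(t) = -27·sin(3·t) nehmen. Durch Ableiten von dem Ruck erhalten wir den Snap: s(t) = -81·cos(3·t). Aus der Gleichung für den Snap s(t) = -81·cos(3·t), setzen wir t = -pi/6 ein und erhalten s = 0.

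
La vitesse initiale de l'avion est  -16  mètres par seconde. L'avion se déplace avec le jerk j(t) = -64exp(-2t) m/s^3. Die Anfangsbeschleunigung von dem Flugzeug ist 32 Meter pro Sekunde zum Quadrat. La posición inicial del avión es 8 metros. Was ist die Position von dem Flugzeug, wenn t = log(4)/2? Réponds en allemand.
Wir müssen unsere Gleichung für den Ruck j(t) = -64·exp(-2·t) 3-mal integrieren. Mit ∫j(t)dt und Anwendung von a(0) = 32, finden wir a(t) = 32·exp(-2·t). Durch Integration von der Beschleunigung und Verwendung der Anfangsbedingung v(0) = -16, erhalten wir v(t) = -16·exp(-2·t). Mit ∫v(t)dt und Anwendung von x(0) = 8, finden wir x(t) = 8·exp(-2·t). Mit x(t) = 8·exp(-2·t) und Einsetzen von t = log(4)/2, finden wir x = 2.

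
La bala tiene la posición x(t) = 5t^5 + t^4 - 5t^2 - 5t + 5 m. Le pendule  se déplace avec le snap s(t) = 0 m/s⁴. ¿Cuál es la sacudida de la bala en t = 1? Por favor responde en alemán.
Ausgehend von der Position x(t) = 5·t^5 + t^4 - 5·t^2 - 5·t + 5, nehmen wir 3 Ableitungen. Durch Ableiten von der Position erhalten wir die Geschwindigkeit: v(t) = 25·t^4 + 4·t^3 - 10·t - 5. Durch Ableiten von der Geschwindigkeit erhalten wir die Beschleunigung: a(t) = 100·t^3 + 12·t^2 - 10. Mit d/dt von a(t) finden wir j(t) = 300·t^2 + 24·t. Wir haben den Ruck j(t) = 300·t^2 + 24·t. Durch Einsetzen von t = 1: j(1) = 324.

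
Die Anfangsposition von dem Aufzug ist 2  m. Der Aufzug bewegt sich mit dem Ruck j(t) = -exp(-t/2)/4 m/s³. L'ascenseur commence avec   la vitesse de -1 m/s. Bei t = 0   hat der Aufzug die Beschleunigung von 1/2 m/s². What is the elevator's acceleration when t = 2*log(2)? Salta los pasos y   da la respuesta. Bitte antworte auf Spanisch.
a(2*log(2)) = 1/4.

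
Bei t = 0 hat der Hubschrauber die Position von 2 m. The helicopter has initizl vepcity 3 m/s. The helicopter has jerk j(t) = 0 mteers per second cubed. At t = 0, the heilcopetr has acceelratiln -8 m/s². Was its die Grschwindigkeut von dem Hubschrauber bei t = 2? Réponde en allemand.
Ausgehend von dem Ruck j(t) = 0, nehmen wir 2 Stammfunktionen. Das Integral von dem Ruck ist die Beschleunigung. Mit a(0) = -8 erhalten wir a(t) = -8. Das Integral von der Beschleunigung, mit v(0) = 3, ergibt die Geschwindigkeit: v(t) = 3 - 8·t. Mit v(t) = 3 - 8·t und Einsetzen von t = 2, finden wir v = -13.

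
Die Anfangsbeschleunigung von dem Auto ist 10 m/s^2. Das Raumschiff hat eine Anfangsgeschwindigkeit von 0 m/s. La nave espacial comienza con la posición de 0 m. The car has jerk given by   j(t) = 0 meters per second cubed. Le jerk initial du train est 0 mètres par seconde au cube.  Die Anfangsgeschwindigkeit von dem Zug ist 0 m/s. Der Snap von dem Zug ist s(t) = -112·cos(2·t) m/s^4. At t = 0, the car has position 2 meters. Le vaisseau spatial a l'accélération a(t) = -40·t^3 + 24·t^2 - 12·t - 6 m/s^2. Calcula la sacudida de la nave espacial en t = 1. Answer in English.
Starting from acceleration a(t) = -40·t^3 + 24·t^2 - 12·t - 6, we take 1 derivative. Taking d/dt of a(t), we find j(t) = -120·t^2 + 48·t - 12. We have jerk j(t) = -120·t^2 + 48·t - 12. Substituting t = 1: j(1) = -84.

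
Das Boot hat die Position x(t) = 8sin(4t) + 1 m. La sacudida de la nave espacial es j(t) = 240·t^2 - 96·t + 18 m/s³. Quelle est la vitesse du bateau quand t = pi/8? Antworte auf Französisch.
En partant de la position x(t) = 8·sin(4·t) + 1, nous prenons 1 dérivée. En prenant d/dt de x(t), nous trouvons v(t) = 32·cos(4·t). Nous avons la vitesse v(t) = 32·cos(4·t). En substituant t = pi/8: v(pi/8) = 0.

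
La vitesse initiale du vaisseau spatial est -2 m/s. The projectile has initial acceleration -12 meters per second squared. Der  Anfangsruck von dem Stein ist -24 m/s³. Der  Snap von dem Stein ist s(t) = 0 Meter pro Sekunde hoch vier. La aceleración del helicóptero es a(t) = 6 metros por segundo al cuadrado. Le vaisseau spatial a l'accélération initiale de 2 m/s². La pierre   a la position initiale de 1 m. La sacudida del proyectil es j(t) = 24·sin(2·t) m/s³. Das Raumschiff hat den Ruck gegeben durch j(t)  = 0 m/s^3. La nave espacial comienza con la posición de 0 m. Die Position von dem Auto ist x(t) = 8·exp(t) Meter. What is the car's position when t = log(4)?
From the given position equation x(t) = 8·exp(t), we substitute t = log(4) to get x = 32.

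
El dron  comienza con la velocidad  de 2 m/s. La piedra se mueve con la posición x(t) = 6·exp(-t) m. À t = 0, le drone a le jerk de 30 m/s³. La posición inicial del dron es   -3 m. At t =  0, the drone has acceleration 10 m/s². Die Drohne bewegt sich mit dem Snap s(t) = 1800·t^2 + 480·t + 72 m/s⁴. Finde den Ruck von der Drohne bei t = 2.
Wir müssen unsere Gleichung für den Snap s(t) = 1800·t^2 + 480·t + 72 1-mal integrieren. Die Stammfunktion von dem Snap ist der Ruck. Mit j(0) = 30 erhalten wir j(t) = 600·t^3 + 240·t^2 + 72·t + 30. Mit j(t) = 600·t^3 + 240·t^2 + 72·t + 30 und Einsetzen von t = 2, finden wir j = 5934.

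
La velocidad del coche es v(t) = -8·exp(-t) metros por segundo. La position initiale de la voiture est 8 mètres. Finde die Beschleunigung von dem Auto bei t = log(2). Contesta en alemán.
Ausgehend von der Geschwindigkeit v(t) = -8·exp(-t), nehmen wir 1 Ableitung. Die Ableitung von der Geschwindigkeit ergibt die Beschleunigung: a(t) = 8·exp(-t). Aus der Gleichung für die Beschleunigung a(t) = 8·exp(-t), setzen wir t = log(2) ein und erhalten a = 4.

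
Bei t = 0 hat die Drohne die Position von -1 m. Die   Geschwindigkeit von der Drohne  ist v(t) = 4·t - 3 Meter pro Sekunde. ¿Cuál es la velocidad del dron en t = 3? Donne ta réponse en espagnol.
Usando v(t) = 4·t - 3 y sustituyendo t = 3, encontramos v = 9.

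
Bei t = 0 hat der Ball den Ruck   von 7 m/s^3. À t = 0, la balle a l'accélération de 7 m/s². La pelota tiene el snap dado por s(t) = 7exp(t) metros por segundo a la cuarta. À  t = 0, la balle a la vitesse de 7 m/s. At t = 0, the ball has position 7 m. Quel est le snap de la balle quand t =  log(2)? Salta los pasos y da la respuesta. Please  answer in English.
At t = log(2), s = 14.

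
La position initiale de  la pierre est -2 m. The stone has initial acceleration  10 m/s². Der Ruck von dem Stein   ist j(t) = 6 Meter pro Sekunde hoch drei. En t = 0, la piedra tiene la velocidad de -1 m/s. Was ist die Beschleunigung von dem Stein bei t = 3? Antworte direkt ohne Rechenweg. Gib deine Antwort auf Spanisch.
La respuesta es 28.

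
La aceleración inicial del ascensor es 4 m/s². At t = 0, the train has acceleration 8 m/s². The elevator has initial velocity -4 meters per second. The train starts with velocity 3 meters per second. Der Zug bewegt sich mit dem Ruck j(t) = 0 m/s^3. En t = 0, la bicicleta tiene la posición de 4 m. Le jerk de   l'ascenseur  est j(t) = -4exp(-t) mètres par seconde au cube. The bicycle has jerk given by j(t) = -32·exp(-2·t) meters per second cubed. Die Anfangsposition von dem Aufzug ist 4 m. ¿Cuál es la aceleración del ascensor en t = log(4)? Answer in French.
En partant du jerk j(t) = -4·exp(-t), nous prenons 1 primitive. En prenant ∫j(t)dt et en appliquant a(0) = 4, nous trouvons a(t) = 4·exp(-t). Nous avons l'accélération a(t) = 4·exp(-t). En substituant t = log(4): a(log(4)) = 1.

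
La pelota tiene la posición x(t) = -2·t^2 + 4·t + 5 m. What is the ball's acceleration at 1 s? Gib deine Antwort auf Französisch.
En partant de la position x(t) = -2·t^2 + 4·t + 5, nous prenons 2 dérivées. En dérivant la position, nous obtenons la vitesse: v(t) = 4 - 4·t. La dérivée de la vitesse donne l'accélération: a(t) = -4. De l'équation de l'accélération a(t) = -4, nous substituons t = 1 pour obtenir a = -4.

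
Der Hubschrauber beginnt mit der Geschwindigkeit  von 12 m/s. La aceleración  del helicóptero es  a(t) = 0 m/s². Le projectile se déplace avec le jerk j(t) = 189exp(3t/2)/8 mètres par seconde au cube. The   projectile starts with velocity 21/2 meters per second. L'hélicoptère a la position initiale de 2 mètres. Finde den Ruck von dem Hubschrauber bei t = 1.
Ausgehend von der Beschleunigung a(t) = 0, nehmen wir 1 Ableitung. Durch Ableiten von der Beschleunigung erhalten wir den Ruck: j(t) = 0. Aus der Gleichung für den Ruck j(t) = 0, setzen wir t = 1 ein und erhalten j = 0.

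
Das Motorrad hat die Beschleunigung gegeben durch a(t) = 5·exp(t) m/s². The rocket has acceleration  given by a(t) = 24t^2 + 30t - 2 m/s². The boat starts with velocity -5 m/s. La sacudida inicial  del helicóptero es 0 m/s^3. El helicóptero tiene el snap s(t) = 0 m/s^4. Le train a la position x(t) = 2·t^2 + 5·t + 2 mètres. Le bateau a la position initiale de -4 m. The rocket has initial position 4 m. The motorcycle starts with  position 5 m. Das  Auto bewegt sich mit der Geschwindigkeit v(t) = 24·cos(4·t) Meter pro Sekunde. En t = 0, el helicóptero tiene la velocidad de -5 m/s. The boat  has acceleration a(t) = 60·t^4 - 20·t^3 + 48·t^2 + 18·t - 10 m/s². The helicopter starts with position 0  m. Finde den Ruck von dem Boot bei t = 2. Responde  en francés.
En partant de l'accélération a(t) = 60·t^4 - 20·t^3 + 48·t^2 + 18·t - 10, nous prenons 1 dérivée. La dérivée de l'accélération donne le jerk: j(t) = 240·t^3 - 60·t^2 + 96·t + 18. En utilisant j(t) = 240·t^3 - 60·t^2 + 96·t + 18 et en substituant t = 2, nous trouvons j = 1890.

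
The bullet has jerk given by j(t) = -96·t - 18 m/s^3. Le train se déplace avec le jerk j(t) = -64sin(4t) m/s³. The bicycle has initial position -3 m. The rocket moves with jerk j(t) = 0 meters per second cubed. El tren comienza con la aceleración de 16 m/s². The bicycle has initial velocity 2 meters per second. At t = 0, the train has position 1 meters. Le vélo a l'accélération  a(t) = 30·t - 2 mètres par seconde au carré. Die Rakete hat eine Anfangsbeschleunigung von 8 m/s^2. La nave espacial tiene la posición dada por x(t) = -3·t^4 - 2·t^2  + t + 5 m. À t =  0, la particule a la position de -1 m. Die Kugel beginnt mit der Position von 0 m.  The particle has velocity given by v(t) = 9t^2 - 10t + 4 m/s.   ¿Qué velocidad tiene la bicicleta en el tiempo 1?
Debemos encontrar la integral de nuestra ecuación de la aceleración a(t) = 30·t - 2 1 vez. La antiderivada de la aceleración, con v(0) = 2, da la velocidad: v(t) = 15·t^2 - 2·t + 2. Usando v(t) = 15·t^2 - 2·t + 2 y sustituyendo t = 1, encontramos v = 15.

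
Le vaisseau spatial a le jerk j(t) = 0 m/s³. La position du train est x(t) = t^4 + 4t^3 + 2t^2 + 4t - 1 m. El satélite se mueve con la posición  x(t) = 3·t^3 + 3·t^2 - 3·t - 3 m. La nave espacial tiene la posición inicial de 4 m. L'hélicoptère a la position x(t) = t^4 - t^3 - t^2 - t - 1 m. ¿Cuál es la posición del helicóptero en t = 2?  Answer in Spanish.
Usando x(t) = t^4 - t^3 - t^2 - t - 1 y sustituyendo t = 2, encontramos x = 1.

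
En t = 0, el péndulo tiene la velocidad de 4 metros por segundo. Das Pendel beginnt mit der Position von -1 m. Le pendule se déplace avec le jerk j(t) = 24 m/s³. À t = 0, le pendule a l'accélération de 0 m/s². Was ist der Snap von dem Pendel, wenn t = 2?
Um dies zu lösen, müssen wir 1 Ableitung unserer Gleichung für den Ruck j(t) = 24 nehmen. Die Ableitung von dem Ruck ergibt den Snap: s(t) = 0. Mit s(t) = 0 und Einsetzen von t = 2, finden wir s = 0.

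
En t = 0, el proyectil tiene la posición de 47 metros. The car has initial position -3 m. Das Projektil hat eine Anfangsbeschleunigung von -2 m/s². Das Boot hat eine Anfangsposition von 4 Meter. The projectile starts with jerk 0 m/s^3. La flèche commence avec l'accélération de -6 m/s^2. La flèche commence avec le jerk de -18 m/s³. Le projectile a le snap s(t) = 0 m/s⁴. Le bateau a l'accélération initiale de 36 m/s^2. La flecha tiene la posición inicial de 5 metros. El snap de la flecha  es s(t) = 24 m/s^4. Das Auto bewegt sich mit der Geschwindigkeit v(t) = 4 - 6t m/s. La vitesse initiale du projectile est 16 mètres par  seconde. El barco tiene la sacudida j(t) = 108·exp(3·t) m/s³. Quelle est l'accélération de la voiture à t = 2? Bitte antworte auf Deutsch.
Ausgehend von der Geschwindigkeit v(t) = 4 - 6·t, nehmen wir 1 Ableitung. Die Ableitung von der Geschwindigkeit ergibt die Beschleunigung: a(t) = -6. Aus der Gleichung für die Beschleunigung a(t) = -6, setzen wir t = 2 ein und erhalten a = -6.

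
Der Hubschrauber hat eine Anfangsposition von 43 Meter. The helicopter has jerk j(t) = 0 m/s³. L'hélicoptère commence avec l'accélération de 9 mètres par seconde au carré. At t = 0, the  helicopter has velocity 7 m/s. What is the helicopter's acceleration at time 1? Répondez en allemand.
Ausgehend von dem Ruck j(t) = 0, nehmen wir 1 Stammfunktion. Durch Integration von dem Ruck und Verwendung der Anfangsbedingung a(0) = 9, erhalten wir a(t) = 9. Aus der Gleichung für die Beschleunigung a(t) = 9, setzen wir t = 1 ein und erhalten a = 9.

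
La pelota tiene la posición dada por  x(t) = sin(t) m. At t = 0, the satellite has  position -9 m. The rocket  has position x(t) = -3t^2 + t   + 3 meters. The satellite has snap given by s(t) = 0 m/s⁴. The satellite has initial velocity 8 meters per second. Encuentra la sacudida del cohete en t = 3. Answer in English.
We must differentiate our position equation x(t) = -3·t^2 + t + 3 3 times. The derivative of position gives velocity: v(t) = 1 - 6·t. The derivative of velocity gives acceleration: a(t) = -6. The derivative of acceleration gives jerk: j(t) = 0. From the given jerk equation j(t) = 0, we substitute t = 3 to get j = 0.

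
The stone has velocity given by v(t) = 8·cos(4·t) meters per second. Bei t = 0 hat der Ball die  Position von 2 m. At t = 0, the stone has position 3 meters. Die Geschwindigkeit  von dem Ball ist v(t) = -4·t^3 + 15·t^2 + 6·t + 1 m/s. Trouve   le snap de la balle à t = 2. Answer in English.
Starting from velocity v(t) = -4·t^3 + 15·t^2 + 6·t + 1, we take 3 derivatives. Differentiating velocity, we get acceleration: a(t) = -12·t^2 + 30·t + 6. Taking d/dt of a(t), we find j(t) = 30 - 24·t. Taking d/dt of j(t), we find s(t) = -24. From the given snap equation s(t) = -24, we substitute t = 2 to get s = -24.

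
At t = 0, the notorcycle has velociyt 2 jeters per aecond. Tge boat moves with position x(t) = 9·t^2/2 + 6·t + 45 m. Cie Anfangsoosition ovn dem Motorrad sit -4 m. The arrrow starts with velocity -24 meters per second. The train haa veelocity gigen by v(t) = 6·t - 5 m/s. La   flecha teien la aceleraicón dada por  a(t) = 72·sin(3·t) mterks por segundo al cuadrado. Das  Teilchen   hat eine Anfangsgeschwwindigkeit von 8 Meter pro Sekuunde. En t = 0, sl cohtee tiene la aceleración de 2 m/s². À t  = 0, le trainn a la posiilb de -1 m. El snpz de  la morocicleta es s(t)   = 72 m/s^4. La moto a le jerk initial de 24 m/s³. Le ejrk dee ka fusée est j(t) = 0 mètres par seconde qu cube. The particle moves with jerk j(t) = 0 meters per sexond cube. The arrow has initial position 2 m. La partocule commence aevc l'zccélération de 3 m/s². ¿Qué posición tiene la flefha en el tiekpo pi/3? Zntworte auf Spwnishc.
Debemos encontrar la antiderivada de nuestra ecuación de la aceleración a(t) = 72·sin(3·t) 2 veces. La antiderivada de la aceleración, con v(0) = -24, da la velocidad: v(t) = -24·cos(3·t). La integral de la velocidad es la posición. Usando x(0) = 2, obtenemos x(t) = 2 - 8·sin(3·t). Tenemos la posición x(t) = 2 - 8·sin(3·t). Sustituyendo t = pi/3: x(pi/3) = 2.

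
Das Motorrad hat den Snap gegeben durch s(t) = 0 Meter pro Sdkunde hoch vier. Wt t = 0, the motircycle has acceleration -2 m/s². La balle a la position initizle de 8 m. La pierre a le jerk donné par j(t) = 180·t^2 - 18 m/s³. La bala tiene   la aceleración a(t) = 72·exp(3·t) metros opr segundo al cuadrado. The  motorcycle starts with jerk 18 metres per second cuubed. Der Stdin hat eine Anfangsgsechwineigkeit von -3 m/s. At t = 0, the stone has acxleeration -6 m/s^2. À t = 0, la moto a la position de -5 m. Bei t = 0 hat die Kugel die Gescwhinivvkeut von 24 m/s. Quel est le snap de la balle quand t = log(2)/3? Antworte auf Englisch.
To solve this, we need to take 2 derivatives of our acceleration equation a(t) = 72·exp(3·t). The derivative of acceleration gives jerk: j(t) = 216·exp(3·t). The derivative of jerk gives snap: s(t) = 648·exp(3·t). Using s(t) = 648·exp(3·t) and substituting t = log(2)/3, we find s = 1296.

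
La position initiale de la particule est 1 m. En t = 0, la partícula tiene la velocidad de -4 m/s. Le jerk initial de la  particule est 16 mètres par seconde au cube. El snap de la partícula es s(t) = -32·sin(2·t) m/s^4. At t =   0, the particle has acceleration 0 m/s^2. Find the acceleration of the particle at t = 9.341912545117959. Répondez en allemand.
Um dies zu lösen, müssen wir 2 Integrale unserer Gleichung für den Snap s(t) = -32·sin(2·t) finden. Die Stammfunktion von dem Snap, mit j(0) = 16, ergibt den Ruck: j(t) = 16·cos(2·t). Mit ∫j(t)dt und Anwendung von a(0) = 0, finden wir a(t) = 8·sin(2·t). Aus der Gleichung für die Beschleunigung a(t) = 8·sin(2·t), setzen wir t = 9.341912545117959 ein und erhalten a = -1.31978553978662.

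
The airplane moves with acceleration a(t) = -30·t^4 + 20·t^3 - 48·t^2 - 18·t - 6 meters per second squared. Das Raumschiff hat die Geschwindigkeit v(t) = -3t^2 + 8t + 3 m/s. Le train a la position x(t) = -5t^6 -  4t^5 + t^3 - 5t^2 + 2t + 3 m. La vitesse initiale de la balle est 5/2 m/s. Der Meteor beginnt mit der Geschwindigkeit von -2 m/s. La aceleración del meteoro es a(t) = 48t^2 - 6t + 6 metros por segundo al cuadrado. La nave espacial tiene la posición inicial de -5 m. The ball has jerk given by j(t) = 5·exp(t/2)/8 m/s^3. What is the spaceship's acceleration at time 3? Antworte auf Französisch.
Nous devons dériver notre équation de la vitesse v(t) = -3·t^2 + 8·t + 3 1 fois. En prenant d/dt de v(t), nous trouvons a(t) = 8 - 6·t. En utilisant a(t) = 8 - 6·t et en substituant t = 3, nous trouvons a = -10.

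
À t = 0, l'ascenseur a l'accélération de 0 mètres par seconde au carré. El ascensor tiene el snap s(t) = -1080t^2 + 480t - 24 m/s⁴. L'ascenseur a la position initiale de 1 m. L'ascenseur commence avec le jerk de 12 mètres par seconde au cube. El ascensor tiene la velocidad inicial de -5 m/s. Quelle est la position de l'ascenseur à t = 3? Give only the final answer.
La position à t = 3 est x = -1256.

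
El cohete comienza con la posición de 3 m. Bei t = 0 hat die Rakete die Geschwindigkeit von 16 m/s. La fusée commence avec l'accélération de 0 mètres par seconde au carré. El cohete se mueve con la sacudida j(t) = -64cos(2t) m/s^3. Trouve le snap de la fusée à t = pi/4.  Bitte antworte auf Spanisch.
Partiendo de la sacudida j(t) = -64·cos(2·t), tomamos 1 derivada. Derivando la sacudida, obtenemos el snap: s(t) = 128·sin(2·t). Usando s(t) = 128·sin(2·t) y sustituyendo t = pi/4, encontramos s = 128.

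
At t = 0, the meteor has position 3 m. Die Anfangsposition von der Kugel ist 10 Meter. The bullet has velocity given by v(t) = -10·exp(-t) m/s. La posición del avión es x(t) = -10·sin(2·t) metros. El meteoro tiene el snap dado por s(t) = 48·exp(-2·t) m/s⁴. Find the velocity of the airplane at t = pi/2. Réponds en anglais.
Starting from position x(t) = -10·sin(2·t), we take 1 derivative. Taking d/dt of x(t), we find v(t) = -20·cos(2·t). From the given velocity equation v(t) = -20·cos(2·t), we substitute t = pi/2 to get v = 20.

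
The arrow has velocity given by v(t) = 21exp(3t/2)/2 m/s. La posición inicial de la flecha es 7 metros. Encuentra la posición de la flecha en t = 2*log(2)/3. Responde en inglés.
We need to integrate our velocity equation v(t) = 21·exp(3·t/2)/2 1 time. The antiderivative of velocity, with x(0) = 7, gives position: x(t) = 7·exp(3·t/2). Using x(t) = 7·exp(3·t/2) and substituting t = 2*log(2)/3, we find x = 14.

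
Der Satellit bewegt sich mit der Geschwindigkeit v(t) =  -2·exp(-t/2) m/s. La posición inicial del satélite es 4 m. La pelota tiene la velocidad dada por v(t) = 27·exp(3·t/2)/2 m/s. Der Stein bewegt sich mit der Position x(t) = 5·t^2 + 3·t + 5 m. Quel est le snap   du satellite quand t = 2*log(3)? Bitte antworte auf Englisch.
We must differentiate our velocity equation v(t) = -2·exp(-t/2) 3 times. Taking d/dt of v(t), we find a(t) = exp(-t/2). Differentiating acceleration, we get jerk: j(t) = -exp(-t/2)/2. Differentiating jerk, we get snap: s(t) = exp(-t/2)/4. Using s(t) = exp(-t/2)/4 and substituting t = 2*log(3), we find s = 1/12.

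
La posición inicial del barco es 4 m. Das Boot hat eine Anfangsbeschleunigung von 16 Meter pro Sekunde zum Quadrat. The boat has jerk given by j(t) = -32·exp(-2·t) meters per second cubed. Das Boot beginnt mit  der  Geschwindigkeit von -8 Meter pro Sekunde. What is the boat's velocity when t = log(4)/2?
We must find the antiderivative of our jerk equation j(t) = -32·exp(-2·t) 2 times. Integrating jerk and using the initial condition a(0) = 16, we get a(t) = 16·exp(-2·t). Finding the antiderivative of a(t) and using v(0) = -8: v(t) = -8·exp(-2·t). Using v(t) = -8·exp(-2·t) and substituting t = log(4)/2, we find v = -2.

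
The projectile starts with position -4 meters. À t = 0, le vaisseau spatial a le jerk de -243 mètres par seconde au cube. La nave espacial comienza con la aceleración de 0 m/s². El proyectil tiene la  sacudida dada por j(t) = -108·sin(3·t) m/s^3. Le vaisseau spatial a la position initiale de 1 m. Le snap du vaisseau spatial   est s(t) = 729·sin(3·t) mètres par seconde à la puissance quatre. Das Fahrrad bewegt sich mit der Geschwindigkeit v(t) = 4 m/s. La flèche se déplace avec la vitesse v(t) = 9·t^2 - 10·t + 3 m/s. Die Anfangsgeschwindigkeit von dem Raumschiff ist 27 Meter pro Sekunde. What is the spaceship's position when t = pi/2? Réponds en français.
En partant du snap s(t) = 729·sin(3·t), nous prenons 4 primitives. En intégrant le snap et en utilisant la condition initiale j(0) = -243, nous obtenons j(t) = -243·cos(3·t). En intégrant le jerk et en utilisant la condition initiale a(0) = 0, nous obtenons a(t) = -81·sin(3·t). En intégrant l'accélération et en utilisant la condition initiale v(0) = 27, nous obtenons v(t) = 27·cos(3·t). L'intégrale de la vitesse, avec x(0) = 1, donne la position: x(t) = 9·sin(3·t) + 1. En utilisant x(t) = 9·sin(3·t) + 1 et en substituant t = pi/2, nous trouvons x = -8.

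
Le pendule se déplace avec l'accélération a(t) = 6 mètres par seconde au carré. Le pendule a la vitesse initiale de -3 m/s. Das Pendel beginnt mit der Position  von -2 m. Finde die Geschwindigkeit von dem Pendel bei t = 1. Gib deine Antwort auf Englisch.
To solve this, we need to take 1 integral of our acceleration equation a(t) = 6. Integrating acceleration and using the initial condition v(0) = -3, we get v(t) = 6·t - 3. Using v(t) = 6·t - 3 and substituting t = 1, we find v = 3.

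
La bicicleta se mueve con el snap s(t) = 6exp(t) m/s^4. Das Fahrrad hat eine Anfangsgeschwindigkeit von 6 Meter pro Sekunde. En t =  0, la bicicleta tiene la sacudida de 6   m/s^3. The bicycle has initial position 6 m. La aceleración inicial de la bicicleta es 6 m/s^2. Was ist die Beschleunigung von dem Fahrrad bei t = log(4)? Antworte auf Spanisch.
Partiendo del snap s(t) = 6·exp(t), tomamos 2 integrales. La integral del snap, con j(0) = 6, da la sacudida: j(t) = 6·exp(t). La antiderivada de la sacudida, con a(0) = 6, da la aceleración: a(t) = 6·exp(t). Tenemos la aceleración a(t) = 6·exp(t). Sustituyendo t = log(4): a(log(4)) = 24.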